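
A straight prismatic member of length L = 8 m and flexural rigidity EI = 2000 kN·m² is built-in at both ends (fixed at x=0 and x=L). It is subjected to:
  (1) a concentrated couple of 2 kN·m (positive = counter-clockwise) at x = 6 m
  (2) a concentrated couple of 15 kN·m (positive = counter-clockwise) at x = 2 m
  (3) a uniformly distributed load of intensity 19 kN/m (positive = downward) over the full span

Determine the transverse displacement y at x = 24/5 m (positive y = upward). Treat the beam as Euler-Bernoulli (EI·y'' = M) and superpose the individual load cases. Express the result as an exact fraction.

Load 1 — applied couple M₀=2 kN·m at a=6 m (b=L-a=2):
  y_1 = (R_Ax³/6 - M_Ax²/2)/EI  [x≤a] with R_A=9/32, M_A=5/8 = ((9/32)·(24/5)³/6 - (5/8)·(24/5)²/2)/2000 = -63/62500 m
Load 2 — applied couple M₀=15 kN·m at a=2 m (b=L-a=6):
  y_2 = (R_Ax³/6 - M_Ax²/2 - M₀(x-a)²/2)/EI  [x>a] with R_A=135/64, M_A=-45/16 = ((135/64)·(24/5)³/6 - (-45/16)·(24/5)²/2 - 15·((24/5)-2)²/2)/2000 = 39/6250 m
Load 3 — uniform load w=19 kN/m over full span:
  y_3 = -wx²(L-x)²/(24EI) = -19·(24/5)²·(8-(24/5))²/(24·2000) = -7296/78125 m
Superposition: y = Σ y_i = -27549/312500 m ≈ -0.088157 m

y(24/5) = -27549/312500 m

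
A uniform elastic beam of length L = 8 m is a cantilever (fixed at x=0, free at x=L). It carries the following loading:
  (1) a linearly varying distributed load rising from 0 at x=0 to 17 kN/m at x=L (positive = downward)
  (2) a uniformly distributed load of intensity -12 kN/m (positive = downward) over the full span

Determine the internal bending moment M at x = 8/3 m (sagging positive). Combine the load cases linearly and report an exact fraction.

Load 1 — triangular load w₀=17 kN/m (0→w₀ over full span):
  M_1 = w₀Lx/2 - w₀L²/3 - w₀x³/(6L) = 17·8·(8/3)/2 - 17·8²/3 - 17·(8/3)³/(6·8) = -15232/81 kN·m
Load 2 — uniform load w=-12 kN/m over full span:
  M_2 = -w(L-x)²/2 = -(-12)·(8-(8/3))²/2 = 512/3 kN·m
Superposition: M = Σ M_i = -1408/81 kN·m ≈ -17.382716 kN·m

M(8/3) = -1408/81 kN·m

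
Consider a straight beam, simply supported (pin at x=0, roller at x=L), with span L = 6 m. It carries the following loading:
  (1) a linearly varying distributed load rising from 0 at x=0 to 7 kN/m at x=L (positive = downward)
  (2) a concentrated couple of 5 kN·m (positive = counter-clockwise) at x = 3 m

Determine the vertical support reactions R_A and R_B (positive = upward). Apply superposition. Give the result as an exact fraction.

R_A = 47/6 kN, R_B = 79/6 kN

Load 1 — triangular load w₀=7 kN/m (0→w₀ over full span):
  R_A = w₀L/6 = 7·6/6 = 7 kN
  R_B = w₀L/3 = 7·6/3 = 14 kN
Load 2 — applied couple M₀=5 kN·m at a=3 m (b=L-a=3):
  R_A = M₀/L = 5/6 kN
  R_B = -M₀/L = -5/6 kN
Superposition: R_A = 47/6 kN, R_B = 79/6 kN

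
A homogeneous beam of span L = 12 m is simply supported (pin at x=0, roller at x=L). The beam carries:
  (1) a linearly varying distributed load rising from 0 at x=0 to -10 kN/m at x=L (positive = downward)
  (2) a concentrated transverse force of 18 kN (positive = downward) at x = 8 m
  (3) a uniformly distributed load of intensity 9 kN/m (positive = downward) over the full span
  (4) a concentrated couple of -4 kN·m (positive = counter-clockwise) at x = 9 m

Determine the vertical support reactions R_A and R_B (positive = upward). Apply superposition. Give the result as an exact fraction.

Load 1 — triangular load w₀=-10 kN/m (0→w₀ over full span):
  R_A = w₀L/6 = (-10)·12/6 = -20 kN
  R_B = w₀L/3 = (-10)·12/3 = -40 kN
Load 2 — point force P=18 kN at a=8 m (b=L-a=4):
  R_A = Pb/L = 18·4/12 = 6 kN
  R_B = Pa/L = 18·8/12 = 12 kN
Load 3 — uniform load w=9 kN/m over full span:
  R_A = wL/2 = 9·12/2 = 54 kN
  R_B = wL/2 = 9·12/2 = 54 kN
Load 4 — applied couple M₀=-4 kN·m at a=9 m (b=L-a=3):
  R_A = M₀/L = (-4)/12 = -1/3 kN
  R_B = -M₀/L = -(-4)/12 = 1/3 kN
Superposition: R_A = 119/3 kN, R_B = 79/3 kN

R_A = 119/3 kN, R_B = 79/3 kN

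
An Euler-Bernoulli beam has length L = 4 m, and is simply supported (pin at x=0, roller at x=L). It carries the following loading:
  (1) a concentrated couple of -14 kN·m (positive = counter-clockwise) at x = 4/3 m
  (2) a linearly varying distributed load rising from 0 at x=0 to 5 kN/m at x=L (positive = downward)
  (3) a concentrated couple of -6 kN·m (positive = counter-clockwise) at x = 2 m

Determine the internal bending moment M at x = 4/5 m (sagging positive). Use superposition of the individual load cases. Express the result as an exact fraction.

M(4/5) = -36/25 kN·m

Load 1 — applied couple M₀=-14 kN·m at a=4/3 m (b=L-a=8/3):
  M_1 = M₀x/L  [x≤a] = (-14)·(4/5)/4 = -14/5 kN·m
Load 2 — triangular load w₀=5 kN/m (0→w₀ over full span):
  M_2 = w₀Lx/6 - w₀x³/(6L) = 5·4·(4/5)/6 - 5·(4/5)³/(6·4) = 64/25 kN·m
Load 3 — applied couple M₀=-6 kN·m at a=2 m (b=L-a=2):
  M_3 = M₀x/L  [x≤a] = (-6)·(4/5)/4 = -6/5 kN·m
Superposition: M = Σ M_i = -36/25 kN·m ≈ -1.440000 kN·m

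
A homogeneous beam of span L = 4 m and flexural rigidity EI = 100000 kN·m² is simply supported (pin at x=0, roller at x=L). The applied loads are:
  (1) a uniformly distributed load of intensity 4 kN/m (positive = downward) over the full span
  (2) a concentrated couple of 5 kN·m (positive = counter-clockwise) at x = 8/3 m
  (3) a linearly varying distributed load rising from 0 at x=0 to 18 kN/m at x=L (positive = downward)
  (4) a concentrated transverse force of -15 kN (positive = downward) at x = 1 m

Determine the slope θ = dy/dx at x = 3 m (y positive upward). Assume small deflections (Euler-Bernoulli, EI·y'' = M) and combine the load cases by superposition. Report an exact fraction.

Load 1 — uniform load w=4 kN/m over full span:
  θ_1 = -w(L³-6Lx²+4x³)/(24EI) = -4·(4³-6·4·3²+4·3³)/(24·100000) = 11/150000 rad
Load 2 — applied couple M₀=5 kN·m at a=8/3 m (b=L-a=4/3):
  θ_2 = (M₀x²/(2L)-M₀(x-a)+C₁)/EI  [x>a] with C₁=M₀(3b²-L²)/(6L)=-20/9 = (5·3²/(2·4)-5·(3-(8/3))+(-20/9))/100000 = 1/57600 rad
Load 3 — triangular load w₀=18 kN/m (0→w₀ over full span):
  θ_3 = -w₀(7L⁴-30L²x²+15x⁴)/(360LEI) = -18·(7·4⁴-30·4²·3²+15·3⁴)/(360·4·100000) = 1313/8000000 rad
Load 4 — point force P=-15 kN at a=1 m (b=L-a=3):
  θ_4 = -Pa(2L²-6Lx+3x²+a²)/(6LEI)  [x>a] = -(-15)·1·(2·4²-6·4·3+3·3²+1²)/(6·4·100000) = -3/40000 rad
Superposition: θ = Σ θ_i = 12947/72000000 rad ≈ 0.000180 rad

θ(3) = 12947/72000000 rad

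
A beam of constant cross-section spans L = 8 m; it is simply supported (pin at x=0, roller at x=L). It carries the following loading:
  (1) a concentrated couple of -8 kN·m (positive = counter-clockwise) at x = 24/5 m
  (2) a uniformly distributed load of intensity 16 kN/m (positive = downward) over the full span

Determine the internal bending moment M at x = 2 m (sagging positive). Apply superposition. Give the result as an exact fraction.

Load 1 — applied couple M₀=-8 kN·m at a=24/5 m (b=L-a=16/5):
  M_1 = M₀x/L  [x≤a] = (-8)·2/8 = -2 kN·m
Load 2 — uniform load w=16 kN/m over full span:
  M_2 = wx(L-x)/2 = 16·2·(8-2)/2 = 96 kN·m
Superposition: M = Σ M_i = 94 kN·m ≈ 94.000000 kN·m

M(2) = 94 kN·m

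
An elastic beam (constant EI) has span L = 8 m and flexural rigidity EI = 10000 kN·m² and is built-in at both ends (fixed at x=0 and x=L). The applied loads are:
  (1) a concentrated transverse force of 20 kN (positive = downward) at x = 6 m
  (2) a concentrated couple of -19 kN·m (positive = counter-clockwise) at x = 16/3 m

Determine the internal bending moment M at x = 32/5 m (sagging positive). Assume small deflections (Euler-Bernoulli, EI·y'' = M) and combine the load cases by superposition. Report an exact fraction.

Load 1 — point force P=20 kN at a=6 m (b=L-a=2):
  M_1 = Pa²(a+3b)(L-x)/L³ - Pa²b/L²  [x>a] = 20·6²·(6+3·2)·(8-(32/5))/8³ - 20·6²·2/8² = 9/2 kN·m
Load 2 — applied couple M₀=-19 kN·m at a=16/3 m (b=L-a=8/3):
  M_2 = R_Ax - M_A - M₀  [x>a] with R_A=-19/6, M_A=-19/3 = (-19/6)·(32/5) - (-19/3) - (-19) = 76/15 kN·m
Superposition: M = Σ M_i = 287/30 kN·m ≈ 9.566667 kN·m

M(32/5) = 287/30 kN·m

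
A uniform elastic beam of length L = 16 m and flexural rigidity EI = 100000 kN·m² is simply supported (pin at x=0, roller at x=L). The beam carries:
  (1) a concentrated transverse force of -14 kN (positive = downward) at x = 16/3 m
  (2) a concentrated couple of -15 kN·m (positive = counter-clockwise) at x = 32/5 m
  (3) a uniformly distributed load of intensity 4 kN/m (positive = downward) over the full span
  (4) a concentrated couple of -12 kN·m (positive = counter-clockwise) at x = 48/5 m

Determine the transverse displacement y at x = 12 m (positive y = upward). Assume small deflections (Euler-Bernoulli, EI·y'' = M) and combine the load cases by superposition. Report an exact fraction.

Load 1 — point force P=-14 kN at a=16/3 m (b=L-a=32/3):
  y_1 = -Pa(L-x)(2Lx-a²-x²)/(6LEI)  [x>a] = -(-14)·(16/3)·(16-12)·(2·16·12-(16/3)²-12²)/(6·16·100000) = 1666/253125 m
Load 2 — applied couple M₀=-15 kN·m at a=32/5 m (b=L-a=48/5):
  y_2 = (M₀x³/(6L)-M₀(x-a)²/2+C₁x)/EI  [x>a] with C₁=M₀(3b²-L²)/(6L)=-16/5 = ((-15)·12³/(6·16)-(-15)·(12-(32/5))²/2+(-16/5)·12)/100000 = -183/250000 m
Load 3 — uniform load w=4 kN/m over full span:
  y_3 = -wx(L³-2Lx²+x³)/(24EI) = -4·12·(16³-2·16·12²+12³)/(24·100000) = -76/3125 m
Load 4 — applied couple M₀=-12 kN·m at a=48/5 m (b=L-a=32/5):
  y_4 = (M₀x³/(6L)-M₀(x-a)²/2+C₁x)/EI  [x>a] with C₁=M₀(3b²-L²)/(6L)=416/25 = ((-12)·12³/(6·16)-(-12)·(12-(48/5))²/2+(416/25)·12)/100000 = 57/312500 m
Superposition: y = Σ y_i = -1851647/101250000 m ≈ -0.018288 m

y(12) = -1851647/101250000 m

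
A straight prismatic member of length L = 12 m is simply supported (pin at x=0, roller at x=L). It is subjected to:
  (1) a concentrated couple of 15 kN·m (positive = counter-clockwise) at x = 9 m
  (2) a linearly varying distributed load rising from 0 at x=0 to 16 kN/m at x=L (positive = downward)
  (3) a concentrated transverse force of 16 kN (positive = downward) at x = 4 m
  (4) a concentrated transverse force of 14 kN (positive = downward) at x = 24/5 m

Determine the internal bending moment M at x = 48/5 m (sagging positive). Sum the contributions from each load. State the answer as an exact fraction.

Load 1 — applied couple M₀=15 kN·m at a=9 m (b=L-a=3):
  M_1 = M₀x/L - M₀  [x>a] = 15·(48/5)/12 - 15 = -3 kN·m
Load 2 — triangular load w₀=16 kN/m (0→w₀ over full span):
  M_2 = w₀Lx/6 - w₀x³/(6L) = 16·12·(48/5)/6 - 16·(48/5)³/(6·12) = 13824/125 kN·m
Load 3 — point force P=16 kN at a=4 m (b=L-a=8):
  M_3 = Pa(L-x)/L  [x>a] = 16·4·(12-(48/5))/12 = 64/5 kN·m
Load 4 — point force P=14 kN at a=24/5 m (b=L-a=36/5):
  M_4 = Pa(L-x)/L  [x>a] = 14·(24/5)·(12-(48/5))/12 = 336/25 kN·m
Superposition: M = Σ M_i = 16729/125 kN·m ≈ 133.832000 kN·m

M(48/5) = 16729/125 kN·m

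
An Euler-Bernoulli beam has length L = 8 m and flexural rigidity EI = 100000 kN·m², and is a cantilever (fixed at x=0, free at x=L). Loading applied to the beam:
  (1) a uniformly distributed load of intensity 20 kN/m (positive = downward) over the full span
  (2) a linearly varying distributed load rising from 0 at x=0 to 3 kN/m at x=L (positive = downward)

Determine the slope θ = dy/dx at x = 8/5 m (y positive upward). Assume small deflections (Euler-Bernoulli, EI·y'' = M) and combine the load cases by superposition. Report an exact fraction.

Load 1 — uniform load w=20 kN/m over full span:
  θ_1 = -wx(x²-3Lx+3L²)/(6EI) = -20·(8/5)·((8/5)²-3·8·(8/5)+3·8²)/(6·100000) = -1952/234375 rad
Load 2 — triangular load w₀=3 kN/m (0→w₀ over full span):
  θ_2 = (w₀Lx²/4-w₀L²x/3-w₀x⁴/(24L))/EI = (3·8·(8/5)²/4-3·8²·(8/5)/3-3·(8/5)⁴/(24·8))/100000 = -1702/1953125 rad
Superposition: θ = Σ θ_i = -53906/5859375 rad ≈ -0.009200 rad

θ(8/5) = -53906/5859375 rad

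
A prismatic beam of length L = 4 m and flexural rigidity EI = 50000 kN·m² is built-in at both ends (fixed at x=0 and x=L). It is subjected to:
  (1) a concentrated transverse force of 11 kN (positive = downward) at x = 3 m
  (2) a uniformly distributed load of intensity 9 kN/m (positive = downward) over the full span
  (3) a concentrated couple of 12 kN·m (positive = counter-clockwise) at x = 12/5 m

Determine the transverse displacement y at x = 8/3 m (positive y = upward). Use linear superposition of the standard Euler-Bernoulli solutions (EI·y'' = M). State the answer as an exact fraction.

y(8/3) = -7157/50625000 m

Load 1 — point force P=11 kN at a=3 m (b=L-a=1):
  y_1 = -Pb²x²(3aL-(3a+b)x)/(6L³EI)  [x≤a] = -11·1²·(8/3)²·(3·3·4-(3·3+1)·(8/3))/(6·4³·50000) = -77/2025000 m
Load 2 — uniform load w=9 kN/m over full span:
  y_2 = -wx²(L-x)²/(24EI) = -9·(8/3)²·(4-(8/3))²/(24·50000) = -8/84375 m
Load 3 — applied couple M₀=12 kN·m at a=12/5 m (b=L-a=8/5):
  y_3 = (R_Ax³/6 - M_Ax²/2 - M₀(x-a)²/2)/EI  [x>a] with R_A=108/25, M_A=96/25 = ((108/25)·(8/3)³/6 - (96/25)·(8/3)²/2 - 12·((8/3)-(12/5))²/2)/50000 = -2/234375 m
Superposition: y = Σ y_i = -7157/50625000 m ≈ -0.000141 m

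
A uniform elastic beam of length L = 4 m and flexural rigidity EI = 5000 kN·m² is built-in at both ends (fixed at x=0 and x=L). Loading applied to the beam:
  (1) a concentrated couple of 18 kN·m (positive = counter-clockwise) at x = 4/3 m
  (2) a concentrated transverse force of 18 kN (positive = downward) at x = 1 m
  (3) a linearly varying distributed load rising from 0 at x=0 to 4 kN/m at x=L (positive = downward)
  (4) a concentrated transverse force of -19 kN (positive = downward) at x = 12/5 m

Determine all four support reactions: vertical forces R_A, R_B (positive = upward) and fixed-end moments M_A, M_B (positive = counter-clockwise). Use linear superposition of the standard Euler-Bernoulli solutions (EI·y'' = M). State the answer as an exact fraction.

R_A = 33799/2000 kN, M_A = 14887/3000 kN·m, R_B = -19799/2000 kN, M_B = 10369/1000 kN·m

Load 1 — applied couple M₀=18 kN·m at a=4/3 m (b=L-a=8/3):
  R_A = 6M₀ab/L³ = 6·18·(4/3)·(8/3)/4³ = 6 kN
  M_A = M₀b(2a-b)/L² = 18·(8/3)·(2·(4/3)-(8/3))/4² = 0 kN·m
  R_B = -6M₀ab/L³ = -6·18·(4/3)·(8/3)/4³ = -6 kN
  M_B = M₀a(2b-a)/L² = 18·(4/3)·(2·(8/3)-(4/3))/4² = 6 kN·m
Load 2 — point force P=18 kN at a=1 m (b=L-a=3):
  R_A = Pb²(3a+b)/L³ = 18·3²·(3·1+3)/4³ = 243/16 kN
  M_A = Pab²/L² = 18·1·3²/4² = 81/8 kN·m
  R_B = Pa²(a+3b)/L³ = 18·1²·(1+3·3)/4³ = 45/16 kN
  M_B = -Pa²b/L² = -18·1²·3/4² = -27/8 kN·m
Load 3 — triangular load w₀=4 kN/m (0→w₀ over full span):
  R_A = 3w₀L/20 = 3·4·4/20 = 12/5 kN
  M_A = w₀L²/30 = 4·4²/30 = 32/15 kN·m
  R_B = 7w₀L/20 = 7·4·4/20 = 28/5 kN
  M_B = -w₀L²/20 = -4·4²/20 = -16/5 kN·m
Load 4 — point force P=-19 kN at a=12/5 m (b=L-a=8/5):
  R_A = Pb²(3a+b)/L³ = (-19)·(8/5)²·(3·(12/5)+(8/5))/4³ = -836/125 kN
  M_A = Pab²/L² = (-19)·(12/5)·(8/5)²/4² = -912/125 kN·m
  R_B = Pa²(a+3b)/L³ = (-19)·(12/5)²·((12/5)+3·(8/5))/4³ = -1539/125 kN
  M_B = -Pa²b/L² = -(-19)·(12/5)²·(8/5)/4² = 1368/125 kN·m
Superposition: R_A = 33799/2000 kN, M_A = 14887/3000 kN·m, R_B = -19799/2000 kN, M_B = 10369/1000 kN·m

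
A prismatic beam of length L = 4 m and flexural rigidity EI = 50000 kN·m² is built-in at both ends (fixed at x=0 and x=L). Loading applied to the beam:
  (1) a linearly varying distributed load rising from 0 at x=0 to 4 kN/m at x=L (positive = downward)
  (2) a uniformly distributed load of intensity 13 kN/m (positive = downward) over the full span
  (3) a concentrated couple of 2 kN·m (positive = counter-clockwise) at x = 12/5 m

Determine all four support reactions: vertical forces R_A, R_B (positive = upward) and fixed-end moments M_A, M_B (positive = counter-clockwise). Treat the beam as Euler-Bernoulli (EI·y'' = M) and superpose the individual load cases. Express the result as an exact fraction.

R_A = 728/25 kN, M_A = 1508/75 kN·m, R_B = 772/25 kN, M_B = -1522/75 kN·m

Load 1 — triangular load w₀=4 kN/m (0→w₀ over full span):
  R_A = 3w₀L/20 = 3·4·4/20 = 12/5 kN
  M_A = w₀L²/30 = 4·4²/30 = 32/15 kN·m
  R_B = 7w₀L/20 = 7·4·4/20 = 28/5 kN
  M_B = -w₀L²/20 = -4·4²/20 = -16/5 kN·m
Load 2 — uniform load w=13 kN/m over full span:
  R_A = wL/2 = 13·4/2 = 26 kN
  M_A = wL²/12 = 13·4²/12 = 52/3 kN·m
  R_B = wL/2 = 13·4/2 = 26 kN
  M_B = -wL²/12 = -13·4²/12 = -52/3 kN·m
Load 3 — applied couple M₀=2 kN·m at a=12/5 m (b=L-a=8/5):
  R_A = 6M₀ab/L³ = 6·2·(12/5)·(8/5)/4³ = 18/25 kN
  M_A = M₀b(2a-b)/L² = 2·(8/5)·(2·(12/5)-(8/5))/4² = 16/25 kN·m
  R_B = -6M₀ab/L³ = -6·2·(12/5)·(8/5)/4³ = -18/25 kN
  M_B = M₀a(2b-a)/L² = 2·(12/5)·(2·(8/5)-(12/5))/4² = 6/25 kN·m
Superposition: R_A = 728/25 kN, M_A = 1508/75 kN·m, R_B = 772/25 kN, M_B = -1522/75 kN·m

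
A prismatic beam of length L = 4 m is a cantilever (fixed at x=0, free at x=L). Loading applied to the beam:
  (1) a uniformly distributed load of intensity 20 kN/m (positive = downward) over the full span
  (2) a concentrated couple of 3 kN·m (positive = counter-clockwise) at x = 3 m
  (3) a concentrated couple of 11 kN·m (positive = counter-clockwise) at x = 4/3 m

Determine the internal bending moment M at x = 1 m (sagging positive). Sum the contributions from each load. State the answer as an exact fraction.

Load 1 — uniform load w=20 kN/m over full span:
  M_1 = -w(L-x)²/2 = -20·(4-1)²/2 = -90 kN·m
Load 2 — applied couple M₀=3 kN·m at a=3 m (b=L-a=1):
  M_2 = M₀  [x≤a] = 3 = 3 kN·m
Load 3 — applied couple M₀=11 kN·m at a=4/3 m (b=L-a=8/3):
  M_3 = M₀  [x≤a] = 11 = 11 kN·m
Superposition: M = Σ M_i = -76 kN·m ≈ -76.000000 kN·m

M(1) = -76 kN·m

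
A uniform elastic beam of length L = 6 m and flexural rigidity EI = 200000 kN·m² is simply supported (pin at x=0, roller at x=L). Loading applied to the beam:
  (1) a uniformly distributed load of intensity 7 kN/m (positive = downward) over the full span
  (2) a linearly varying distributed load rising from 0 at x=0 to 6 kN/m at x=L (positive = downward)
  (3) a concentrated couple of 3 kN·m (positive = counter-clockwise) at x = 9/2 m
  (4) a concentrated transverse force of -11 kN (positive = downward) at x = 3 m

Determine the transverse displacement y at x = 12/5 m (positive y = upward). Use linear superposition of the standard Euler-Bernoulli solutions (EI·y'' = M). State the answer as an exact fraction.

Load 1 — uniform load w=7 kN/m over full span:
  y_1 = -wx(L³-2Lx²+x³)/(24EI) = -7·(12/5)·(6³-2·6·(12/5)²+(12/5)³)/(24·200000) = -17577/31250000 m
Load 2 — triangular load w₀=6 kN/m (0→w₀ over full span):
  y_2 = -w₀x(7L⁴-10L²x²+3x⁴)/(360LEI) = -6·(12/5)·(7·6⁴-10·6²·(12/5)²+3·(12/5)⁴)/(360·6·200000) = -92421/390625000 m
Load 3 — applied couple M₀=3 kN·m at a=9/2 m (b=L-a=3/2):
  y_3 = (M₀x³/(6L)+C₁x)/EI  [x≤a] with C₁=M₀(3b²-L²)/(6L)=-39/16 = (3·(12/5)³/(6·6)+(-39/16)·(12/5))/200000 = -2349/100000000 m
Load 4 — point force P=-11 kN at a=3 m (b=L-a=3):
  y_4 = -Pbx(L²-b²-x²)/(6LEI)  [x≤a] = -(-11)·3·(12/5)·(6²-3²-(12/5)²)/(6·6·200000) = 5841/25000000 m
Superposition: y = Σ y_i = -7361397/12500000000 m ≈ -0.000589 m

y(12/5) = -7361397/12500000000 m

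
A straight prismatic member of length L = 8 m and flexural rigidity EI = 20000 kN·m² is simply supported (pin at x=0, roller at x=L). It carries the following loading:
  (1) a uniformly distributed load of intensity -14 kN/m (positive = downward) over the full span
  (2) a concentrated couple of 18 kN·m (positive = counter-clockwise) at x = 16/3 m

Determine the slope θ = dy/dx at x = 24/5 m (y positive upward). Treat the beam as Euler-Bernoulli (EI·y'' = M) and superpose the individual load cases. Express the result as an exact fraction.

θ(24/5) = -3679/937500 rad

Load 1 — uniform load w=-14 kN/m over full span:
  θ_1 = -w(L³-6Lx²+4x³)/(24EI) = -(-14)·(8³-6·8·(24/5)²+4·(24/5)³)/(24·20000) = -1036/234375 rad
Load 2 — applied couple M₀=18 kN·m at a=16/3 m (b=L-a=8/3):
  θ_2 = (M₀x²/(2L)+C₁)/EI  [x≤a] with C₁=M₀(3b²-L²)/(6L)=-16 = (18·(24/5)²/(2·8)+(-16))/20000 = 31/62500 rad
Superposition: θ = Σ θ_i = -3679/937500 rad ≈ -0.003924 rad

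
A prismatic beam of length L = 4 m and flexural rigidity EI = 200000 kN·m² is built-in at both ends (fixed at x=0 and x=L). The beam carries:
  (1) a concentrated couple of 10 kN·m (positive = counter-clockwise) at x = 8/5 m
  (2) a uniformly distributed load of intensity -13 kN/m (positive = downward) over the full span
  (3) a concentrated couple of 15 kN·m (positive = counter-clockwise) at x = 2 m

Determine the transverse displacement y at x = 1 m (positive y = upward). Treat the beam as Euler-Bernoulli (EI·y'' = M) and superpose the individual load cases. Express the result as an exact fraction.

Load 1 — applied couple M₀=10 kN·m at a=8/5 m (b=L-a=12/5):
  y_1 = (R_Ax³/6 - M_Ax²/2)/EI  [x≤a] with R_A=18/5, M_A=6/5 = ((18/5)·1³/6 - (6/5)·1²/2)/200000 = 0 m
Load 2 — uniform load w=-13 kN/m over full span:
  y_2 = -wx²(L-x)²/(24EI) = -(-13)·1²·(4-1)²/(24·200000) = 39/1600000 m
Load 3 — applied couple M₀=15 kN·m at a=2 m (b=L-a=2):
  y_3 = (R_Ax³/6 - M_Ax²/2)/EI  [x≤a] with R_A=45/8, M_A=15/4 = ((45/8)·1³/6 - (15/4)·1²/2)/200000 = -3/640000 m
Superposition: y = Σ y_i = 63/3200000 m ≈ 0.000020 m

y(1) = 63/3200000 m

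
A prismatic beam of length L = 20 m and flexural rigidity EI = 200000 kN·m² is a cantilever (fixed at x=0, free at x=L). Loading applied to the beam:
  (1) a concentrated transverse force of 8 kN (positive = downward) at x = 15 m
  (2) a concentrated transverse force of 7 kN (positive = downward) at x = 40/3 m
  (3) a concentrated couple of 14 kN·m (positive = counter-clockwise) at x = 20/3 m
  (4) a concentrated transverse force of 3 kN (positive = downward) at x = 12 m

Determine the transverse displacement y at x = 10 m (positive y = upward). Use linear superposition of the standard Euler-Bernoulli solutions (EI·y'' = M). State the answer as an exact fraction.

Load 1 — point force P=8 kN at a=15 m (b=L-a=5):
  y_1 = -Px²(3a-x)/(6EI)  [x≤a] = -8·10²·(3·15-10)/(6·200000) = -7/300 m
Load 2 — point force P=7 kN at a=40/3 m (b=L-a=20/3):
  y_2 = -Px²(3a-x)/(6EI)  [x≤a] = -7·10²·(3·(40/3)-10)/(6·200000) = -7/400 m
Load 3 — applied couple M₀=14 kN·m at a=20/3 m (b=L-a=40/3):
  y_3 = M₀a(2x-a)/(2EI)  [x>a] = 14·(20/3)·(2·10-(20/3))/(2·200000) = 7/2250 m
Load 4 — point force P=3 kN at a=12 m (b=L-a=8):
  y_4 = -Px²(3a-x)/(6EI)  [x≤a] = -3·10²·(3·12-10)/(6·200000) = -13/2000 m
Superposition: y = Σ y_i = -199/4500 m ≈ -0.044222 m

y(10) = -199/4500 m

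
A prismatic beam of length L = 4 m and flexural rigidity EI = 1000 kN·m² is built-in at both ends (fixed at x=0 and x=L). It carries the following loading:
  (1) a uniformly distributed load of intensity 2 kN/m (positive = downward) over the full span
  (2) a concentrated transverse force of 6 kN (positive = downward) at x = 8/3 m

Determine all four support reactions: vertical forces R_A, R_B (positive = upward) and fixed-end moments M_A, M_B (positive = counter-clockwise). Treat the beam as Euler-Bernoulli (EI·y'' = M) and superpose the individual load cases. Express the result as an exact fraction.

R_A = 50/9 kN, M_A = 40/9 kN·m, R_B = 76/9 kN, M_B = -56/9 kN·m

Load 1 — uniform load w=2 kN/m over full span:
  R_A = wL/2 = 2·4/2 = 4 kN
  M_A = wL²/12 = 2·4²/12 = 8/3 kN·m
  R_B = wL/2 = 2·4/2 = 4 kN
  M_B = -wL²/12 = -2·4²/12 = -8/3 kN·m
Load 2 — point force P=6 kN at a=8/3 m (b=L-a=4/3):
  R_A = Pb²(3a+b)/L³ = 6·(4/3)²·(3·(8/3)+(4/3))/4³ = 14/9 kN
  M_A = Pab²/L² = 6·(8/3)·(4/3)²/4² = 16/9 kN·m
  R_B = Pa²(a+3b)/L³ = 6·(8/3)²·((8/3)+3·(4/3))/4³ = 40/9 kN
  M_B = -Pa²b/L² = -6·(8/3)²·(4/3)/4² = -32/9 kN·m
Superposition: R_A = 50/9 kN, M_A = 40/9 kN·m, R_B = 76/9 kN, M_B = -56/9 kN·m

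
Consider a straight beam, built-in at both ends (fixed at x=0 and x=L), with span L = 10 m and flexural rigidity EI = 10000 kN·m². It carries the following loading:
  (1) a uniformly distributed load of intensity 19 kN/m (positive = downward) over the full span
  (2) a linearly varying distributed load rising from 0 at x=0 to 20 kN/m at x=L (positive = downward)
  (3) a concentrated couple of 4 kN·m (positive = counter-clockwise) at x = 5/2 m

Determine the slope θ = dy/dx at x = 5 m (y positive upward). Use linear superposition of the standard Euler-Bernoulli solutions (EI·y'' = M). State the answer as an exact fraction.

θ(5) = -53/48000 rad

Load 1 — uniform load w=19 kN/m over full span:
  θ_1 = -wx(L-x)(L-2x)/(12EI) = -19·5·(10-5)·(10-2·5)/(12·10000) = 0 rad
Load 2 — triangular load w₀=20 kN/m (0→w₀ over full span):
  θ_2 = -w₀(2x(L-x)(L-2x)(x+2L)+x²(L-x)²)/(120LEI) = -20·(2·5·(10-5)·(10-2·5)·(5+2·10)+5²·(10-5)²)/(120·10·10000) = -1/960 rad
Load 3 — applied couple M₀=4 kN·m at a=5/2 m (b=L-a=15/2):
  θ_3 = (R_Ax²/2 - M_Ax - M₀(x-a))/EI  [x>a] with R_A=9/20, M_A=-3/4 = ((9/20)·5²/2 - (-3/4)·5 - 4·(5-(5/2)))/10000 = -1/16000 rad
Superposition: θ = Σ θ_i = -53/48000 rad ≈ -0.001104 rad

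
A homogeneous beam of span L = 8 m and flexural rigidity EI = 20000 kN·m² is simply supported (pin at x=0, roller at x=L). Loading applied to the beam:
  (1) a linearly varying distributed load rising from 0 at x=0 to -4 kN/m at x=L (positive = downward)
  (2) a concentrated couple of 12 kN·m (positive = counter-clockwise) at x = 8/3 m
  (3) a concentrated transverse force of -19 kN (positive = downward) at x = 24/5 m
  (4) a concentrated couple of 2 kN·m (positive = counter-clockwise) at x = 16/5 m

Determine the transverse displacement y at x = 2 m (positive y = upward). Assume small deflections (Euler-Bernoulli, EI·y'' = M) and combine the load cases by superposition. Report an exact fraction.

Load 1 — triangular load w₀=-4 kN/m (0→w₀ over full span):
  y_1 = -w₀x(7L⁴-10L²x²+3x⁴)/(360LEI) = -(-4)·2·(7·8⁴-10·8²·2²+3·2⁴)/(360·8·20000) = 109/30000 m
Load 2 — applied couple M₀=12 kN·m at a=8/3 m (b=L-a=16/3):
  y_2 = (M₀x³/(6L)+C₁x)/EI  [x≤a] with C₁=M₀(3b²-L²)/(6L)=16/3 = (12·2³/(6·8)+(16/3)·2)/20000 = 19/30000 m
Load 3 — point force P=-19 kN at a=24/5 m (b=L-a=16/5):
  y_3 = -Pbx(L²-b²-x²)/(6LEI)  [x≤a] = -(-19)·(16/5)·2·(8²-(16/5)²-2²)/(6·8·20000) = 5909/937500 m
Load 4 — applied couple M₀=2 kN·m at a=16/5 m (b=L-a=24/5):
  y_4 = (M₀x³/(6L)+C₁x)/EI  [x≤a] with C₁=M₀(3b²-L²)/(6L)=16/75 = (2·2³/(6·8)+(16/75)·2)/20000 = 19/500000 m
Superposition: y = Σ y_i = 26519/2500000 m ≈ 0.010608 m

y(2) = 26519/2500000 m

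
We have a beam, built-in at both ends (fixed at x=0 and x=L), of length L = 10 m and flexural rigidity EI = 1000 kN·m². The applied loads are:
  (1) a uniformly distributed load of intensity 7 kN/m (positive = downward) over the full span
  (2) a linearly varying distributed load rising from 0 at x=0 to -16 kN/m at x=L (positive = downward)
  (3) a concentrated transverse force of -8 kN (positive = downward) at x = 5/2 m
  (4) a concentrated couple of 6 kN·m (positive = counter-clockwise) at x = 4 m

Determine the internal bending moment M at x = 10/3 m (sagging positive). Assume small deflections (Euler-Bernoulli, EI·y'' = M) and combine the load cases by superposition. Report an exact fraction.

M(10/3) = 1871/8100 kN·m

Load 1 — uniform load w=7 kN/m over full span:
  M_1 = wLx/2 - wL²/12 - wx²/2 = 7·10·(10/3)/2 - 7·10²/12 - 7·(10/3)²/2 = 175/9 kN·m
Load 2 — triangular load w₀=-16 kN/m (0→w₀ over full span):
  M_2 = 3w₀Lx/20 - w₀L²/30 - w₀x³/(6L) = 3·(-16)·10·(10/3)/20 - (-16)·10²/30 - (-16)·(10/3)³/(6·10) = -1360/81 kN·m
Load 3 — point force P=-8 kN at a=5/2 m (b=L-a=15/2):
  M_3 = Pa²(a+3b)(L-x)/L³ - Pa²b/L²  [x>a] = (-8)·(5/2)²·((5/2)+3·(15/2))·(10-(10/3))/10³ - (-8)·(5/2)²·(15/2)/10² = -55/12 kN·m
Load 4 — applied couple M₀=6 kN·m at a=4 m (b=L-a=6):
  M_4 = R_Ax - M_A  [x≤a] with R_A=108/125, M_A=18/25 = (108/125)·(10/3) - (18/25) = 54/25 kN·m
Superposition: M = Σ M_i = 1871/8100 kN·m ≈ 0.230988 kN·m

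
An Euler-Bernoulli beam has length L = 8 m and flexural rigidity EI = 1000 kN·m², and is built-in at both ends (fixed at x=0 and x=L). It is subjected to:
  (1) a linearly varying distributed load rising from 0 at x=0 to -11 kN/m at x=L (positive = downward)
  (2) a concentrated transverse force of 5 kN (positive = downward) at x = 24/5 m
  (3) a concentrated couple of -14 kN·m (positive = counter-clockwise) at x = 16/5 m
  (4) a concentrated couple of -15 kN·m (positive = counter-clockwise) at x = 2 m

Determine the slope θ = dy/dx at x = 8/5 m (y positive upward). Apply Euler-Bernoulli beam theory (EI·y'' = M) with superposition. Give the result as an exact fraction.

θ(8/5) = 881/93750 rad

Load 1 — triangular load w₀=-11 kN/m (0→w₀ over full span):
  θ_1 = -w₀(2x(L-x)(L-2x)(x+2L)+x²(L-x)²)/(120LEI) = -(-11)·(2·(8/5)·(8-(8/5))·(8-2·(8/5))·((8/5)+2·8)+(8/5)²·(8-(8/5))²)/(120·8·1000) = 4928/234375 rad
Load 2 — point force P=5 kN at a=24/5 m (b=L-a=16/5):
  θ_2 = -Pb²x(2aL-(3a+b)x)/(2L³EI)  [x≤a] = -5·(16/5)²·(8/5)·(2·(24/5)·8-(3·(24/5)+(16/5))·(8/5))/(2·8³·1000) = -304/78125 rad
Load 3 — applied couple M₀=-14 kN·m at a=16/5 m (b=L-a=24/5):
  θ_3 = (R_Ax²/2 - M_Ax)/EI  [x≤a] with R_A=-63/25, M_A=-42/25 = ((-63/25)·(8/5)²/2 - (-42/25)·(8/5))/1000 = -42/78125 rad
Load 4 — applied couple M₀=-15 kN·m at a=2 m (b=L-a=6):
  θ_4 = (R_Ax²/2 - M_Ax)/EI  [x≤a] with R_A=-135/64, M_A=45/16 = ((-135/64)·(8/5)²/2 - (45/16)·(8/5))/1000 = -9/1250 rad
Superposition: θ = Σ θ_i = 881/93750 rad ≈ 0.009397 rad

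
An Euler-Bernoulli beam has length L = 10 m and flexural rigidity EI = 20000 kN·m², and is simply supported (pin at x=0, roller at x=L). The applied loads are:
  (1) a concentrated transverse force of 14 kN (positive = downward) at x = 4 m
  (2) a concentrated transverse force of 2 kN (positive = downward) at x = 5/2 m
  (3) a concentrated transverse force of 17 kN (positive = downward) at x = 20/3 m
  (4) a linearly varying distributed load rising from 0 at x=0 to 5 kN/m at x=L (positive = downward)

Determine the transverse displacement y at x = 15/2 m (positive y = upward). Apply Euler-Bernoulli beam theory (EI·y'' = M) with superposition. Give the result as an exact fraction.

Load 1 — point force P=14 kN at a=4 m (b=L-a=6):
  y_1 = -Pa(L-x)(2Lx-a²-x²)/(6LEI)  [x>a] = -14·4·(10-(15/2))·(2·10·(15/2)-4²-(15/2)²)/(6·10·20000) = -2177/240000 m
Load 2 — point force P=2 kN at a=5/2 m (b=L-a=15/2):
  y_2 = -Pa(L-x)(2Lx-a²-x²)/(6LEI)  [x>a] = -2·(5/2)·(10-(15/2))·(2·10·(15/2)-(5/2)²-(15/2)²)/(6·10·20000) = -7/7680 m
Load 3 — point force P=17 kN at a=20/3 m (b=L-a=10/3):
  y_3 = -Pa(L-x)(2Lx-a²-x²)/(6LEI)  [x>a] = -17·(20/3)·(10-(15/2))·(2·10·(15/2)-(20/3)²-(15/2)²)/(6·10·20000) = -1207/103680 m
Load 4 — triangular load w₀=5 kN/m (0→w₀ over full span):
  y_4 = -w₀x(7L⁴-10L²x²+3x⁴)/(360LEI) = -5·(15/2)·(7·10⁴-10·10²·(15/2)²+3·(15/2)⁴)/(360·10·20000) = -595/49152 m
Superposition: y = Σ y_i = -27976337/829440000 m ≈ -0.033729 m

y(15/2) = -27976337/829440000 m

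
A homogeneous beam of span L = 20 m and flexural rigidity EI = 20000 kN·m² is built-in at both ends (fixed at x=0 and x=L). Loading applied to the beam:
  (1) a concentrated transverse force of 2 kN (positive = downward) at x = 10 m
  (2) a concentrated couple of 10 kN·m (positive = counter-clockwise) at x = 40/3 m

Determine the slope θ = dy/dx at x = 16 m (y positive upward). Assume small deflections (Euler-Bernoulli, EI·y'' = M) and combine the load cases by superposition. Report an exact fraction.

θ(16) = 13/15000 rad

Load 1 — point force P=2 kN at a=10 m (b=L-a=10):
  θ_1 = Pa²(L-x)(2bL-(3b+a)(L-x))/(2L³EI)  [x>a] = 2·10²·(20-16)·(2·10·20-(3·10+10)·(20-16))/(2·20³·20000) = 3/5000 rad
Load 2 — applied couple M₀=10 kN·m at a=40/3 m (b=L-a=20/3):
  θ_2 = (R_Ax²/2 - M_Ax - M₀(x-a))/EI  [x>a] with R_A=2/3, M_A=10/3 = ((2/3)·16²/2 - (10/3)·16 - 10·(16-(40/3)))/20000 = 1/3750 rad
Superposition: θ = Σ θ_i = 13/15000 rad ≈ 0.000867 rad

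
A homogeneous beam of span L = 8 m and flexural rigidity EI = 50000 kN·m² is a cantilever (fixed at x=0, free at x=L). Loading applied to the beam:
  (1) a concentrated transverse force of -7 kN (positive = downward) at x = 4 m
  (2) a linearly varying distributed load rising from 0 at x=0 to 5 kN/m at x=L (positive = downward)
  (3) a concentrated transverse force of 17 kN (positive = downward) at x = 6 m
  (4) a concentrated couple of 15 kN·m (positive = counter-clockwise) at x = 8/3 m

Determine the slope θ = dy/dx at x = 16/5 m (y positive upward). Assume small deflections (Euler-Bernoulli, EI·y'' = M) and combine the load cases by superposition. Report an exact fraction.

θ(16/5) = -6051/781250 rad

Load 1 — point force P=-7 kN at a=4 m (b=L-a=4):
  θ_1 = -Px(2a-x)/(2EI)  [x≤a] = -(-7)·(16/5)·(2·4-(16/5))/(2·50000) = 84/78125 rad
Load 2 — triangular load w₀=5 kN/m (0→w₀ over full span):
  θ_2 = (w₀Lx²/4-w₀L²x/3-w₀x⁴/(24L))/EI = (5·8·(16/5)²/4-5·8²·(16/5)/3-5·(16/5)⁴/(24·8))/50000 = -1888/390625 rad
Load 3 — point force P=17 kN at a=6 m (b=L-a=2):
  θ_3 = -Px(2a-x)/(2EI)  [x≤a] = -17·(16/5)·(2·6-(16/5))/(2·50000) = -374/78125 rad
Load 4 — applied couple M₀=15 kN·m at a=8/3 m (b=L-a=16/3):
  θ_4 = M₀a/EI  [x>a] = 15·(8/3)/50000 = 1/1250 rad
Superposition: θ = Σ θ_i = -6051/781250 rad ≈ -0.007745 rad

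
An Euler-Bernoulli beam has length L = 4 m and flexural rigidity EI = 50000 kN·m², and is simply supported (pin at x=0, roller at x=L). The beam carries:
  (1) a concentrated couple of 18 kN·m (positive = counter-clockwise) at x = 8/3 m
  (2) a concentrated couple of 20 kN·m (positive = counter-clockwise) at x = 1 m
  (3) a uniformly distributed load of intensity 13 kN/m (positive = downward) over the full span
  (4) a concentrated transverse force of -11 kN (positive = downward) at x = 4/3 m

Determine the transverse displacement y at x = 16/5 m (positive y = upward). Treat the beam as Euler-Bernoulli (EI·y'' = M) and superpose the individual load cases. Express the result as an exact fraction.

y(16/5) = -365521/1265625000 m

Load 1 — applied couple M₀=18 kN·m at a=8/3 m (b=L-a=4/3):
  y_1 = (M₀x³/(6L)-M₀(x-a)²/2+C₁x)/EI  [x>a] with C₁=M₀(3b²-L²)/(6L)=-8 = (18·(16/5)³/(6·4)-18·((16/5)-(8/3))²/2+(-8)·(16/5))/50000 = -28/390625 m
Load 2 — applied couple M₀=20 kN·m at a=1 m (b=L-a=3):
  y_2 = (M₀x³/(6L)-M₀(x-a)²/2+C₁x)/EI  [x>a] with C₁=M₀(3b²-L²)/(6L)=55/6 = (20·(16/5)³/(6·4)-20·((16/5)-1)²/2+(55/6)·(16/5))/50000 = 103/625000 m
Load 3 — uniform load w=13 kN/m over full span:
  y_3 = -wx(L³-2Lx²+x³)/(24EI) = -13·(16/5)·(4³-2·4·(16/5)²+(16/5)³)/(24·50000) = -3016/5859375 m
Load 4 — point force P=-11 kN at a=4/3 m (b=L-a=8/3):
  y_4 = -Pa(L-x)(2Lx-a²-x²)/(6LEI)  [x>a] = -(-11)·(4/3)·(4-(16/5))·(2·4·(16/5)-(4/3)²-(16/5)²)/(6·4·50000) = 4202/31640625 m
Superposition: y = Σ y_i = -365521/1265625000 m ≈ -0.000289 m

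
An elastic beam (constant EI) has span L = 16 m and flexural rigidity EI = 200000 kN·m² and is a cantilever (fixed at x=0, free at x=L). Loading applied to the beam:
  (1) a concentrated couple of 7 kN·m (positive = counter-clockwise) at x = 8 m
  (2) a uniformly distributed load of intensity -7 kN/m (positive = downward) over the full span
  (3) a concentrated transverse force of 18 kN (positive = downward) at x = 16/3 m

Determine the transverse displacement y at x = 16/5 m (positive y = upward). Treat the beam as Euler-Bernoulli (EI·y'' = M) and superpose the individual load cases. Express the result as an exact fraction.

y(16/5) = 106906/5859375 m

Load 1 — applied couple M₀=7 kN·m at a=8 m (b=L-a=8):
  y_1 = M₀x²/(2EI)  [x≤a] = 7·(16/5)²/(2·200000) = 14/78125 m
Load 2 — uniform load w=-7 kN/m over full span:
  y_2 = -wx²(x²-4Lx+6L²)/(24EI) = -(-7)·(16/5)²·((16/5)²-4·16·(16/5)+6·16²)/(24·200000) = 117376/5859375 m
Load 3 — point force P=18 kN at a=16/3 m (b=L-a=32/3):
  y_3 = -Px²(3a-x)/(6EI)  [x≤a] = -18·(16/5)²·(3·(16/3)-(16/5))/(6·200000) = -768/390625 m
Superposition: y = Σ y_i = 106906/5859375 m ≈ 0.018245 m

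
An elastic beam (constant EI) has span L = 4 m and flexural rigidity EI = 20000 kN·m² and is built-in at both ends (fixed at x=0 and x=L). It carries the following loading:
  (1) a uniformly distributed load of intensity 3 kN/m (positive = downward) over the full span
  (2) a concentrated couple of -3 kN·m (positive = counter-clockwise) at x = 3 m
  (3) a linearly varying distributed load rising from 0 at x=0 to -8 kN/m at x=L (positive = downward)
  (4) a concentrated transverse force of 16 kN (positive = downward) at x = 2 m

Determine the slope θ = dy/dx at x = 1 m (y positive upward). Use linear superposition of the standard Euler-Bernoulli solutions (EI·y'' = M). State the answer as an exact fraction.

θ(1) = -971/6400000 rad

Load 1 — uniform load w=3 kN/m over full span:
  θ_1 = -wx(L-x)(L-2x)/(12EI) = -3·1·(4-1)·(4-2·1)/(12·20000) = -3/40000 rad
Load 2 — applied couple M₀=-3 kN·m at a=3 m (b=L-a=1):
  θ_2 = (R_Ax²/2 - M_Ax)/EI  [x≤a] with R_A=-27/32, M_A=-15/16 = ((-27/32)·1²/2 - (-15/16)·1)/20000 = 33/1280000 rad
Load 3 — triangular load w₀=-8 kN/m (0→w₀ over full span):
  θ_3 = -w₀(2x(L-x)(L-2x)(x+2L)+x²(L-x)²)/(120LEI) = -(-8)·(2·1·(4-1)·(4-2·1)·(1+2·4)+1²·(4-1)²)/(120·4·20000) = 39/400000 rad
Load 4 — point force P=16 kN at a=2 m (b=L-a=2):
  θ_4 = -Pb²x(2aL-(3a+b)x)/(2L³EI)  [x≤a] = -16·2²·1·(2·2·4-(3·2+2)·1)/(2·4³·20000) = -1/5000 rad
Superposition: θ = Σ θ_i = -971/6400000 rad ≈ -0.000152 rad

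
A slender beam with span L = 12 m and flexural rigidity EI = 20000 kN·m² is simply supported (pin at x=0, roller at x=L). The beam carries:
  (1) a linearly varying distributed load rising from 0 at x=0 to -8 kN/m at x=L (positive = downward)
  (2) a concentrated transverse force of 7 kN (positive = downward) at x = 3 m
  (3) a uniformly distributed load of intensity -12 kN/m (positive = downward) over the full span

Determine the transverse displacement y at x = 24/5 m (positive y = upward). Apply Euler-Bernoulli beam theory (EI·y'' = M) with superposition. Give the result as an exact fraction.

y(24/5) = 122511393/625000000 m

Load 1 — triangular load w₀=-8 kN/m (0→w₀ over full span):
  y_1 = -w₀x(7L⁴-10L²x²+3x⁴)/(360LEI) = -(-8)·(24/5)·(7·12⁴-10·12²·(24/5)²+3·(24/5)⁴)/(360·12·20000) = 492912/9765625 m
Load 2 — point force P=7 kN at a=3 m (b=L-a=9):
  y_2 = -Pa(L-x)(2Lx-a²-x²)/(6LEI)  [x>a] = -7·3·(12-(24/5))·(2·12·(24/5)-3²-(24/5)²)/(6·12·20000) = -43659/5000000 m
Load 3 — uniform load w=-12 kN/m over full span:
  y_3 = -wx(L³-2Lx²+x³)/(24EI) = -(-12)·(24/5)·(12³-2·12·(24/5)²+(24/5)³)/(24·20000) = 60264/390625 m
Superposition: y = Σ y_i = 122511393/625000000 m ≈ 0.196018 m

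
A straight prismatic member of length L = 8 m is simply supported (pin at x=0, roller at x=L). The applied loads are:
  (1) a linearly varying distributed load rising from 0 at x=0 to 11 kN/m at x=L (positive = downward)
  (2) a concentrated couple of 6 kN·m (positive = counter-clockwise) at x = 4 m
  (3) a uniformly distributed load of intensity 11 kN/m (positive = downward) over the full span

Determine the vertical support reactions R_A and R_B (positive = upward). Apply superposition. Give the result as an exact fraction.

R_A = 713/12 kN, R_B = 871/12 kN

Load 1 — triangular load w₀=11 kN/m (0→w₀ over full span):
  R_A = w₀L/6 = 11·8/6 = 44/3 kN
  R_B = w₀L/3 = 11·8/3 = 88/3 kN
Load 2 — applied couple M₀=6 kN·m at a=4 m (b=L-a=4):
  R_A = M₀/L = 6/8 = 3/4 kN
  R_B = -M₀/L = -6/8 = -3/4 kN
Load 3 — uniform load w=11 kN/m over full span:
  R_A = wL/2 = 11·8/2 = 44 kN
  R_B = wL/2 = 11·8/2 = 44 kN
Superposition: R_A = 713/12 kN, R_B = 871/12 kN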